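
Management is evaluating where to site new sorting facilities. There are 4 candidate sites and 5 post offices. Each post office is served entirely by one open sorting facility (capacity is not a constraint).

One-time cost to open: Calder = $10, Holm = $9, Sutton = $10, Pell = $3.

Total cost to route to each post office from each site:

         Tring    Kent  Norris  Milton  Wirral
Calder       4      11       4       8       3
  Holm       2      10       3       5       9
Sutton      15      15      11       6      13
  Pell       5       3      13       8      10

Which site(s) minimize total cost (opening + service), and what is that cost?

Open Holm and Pell; minimum total cost 34.

For any fixed open set, each post office goes to its cheapest open site; total = fixed + service.
{Holm, Pell}: Tring→Holm 2, Kent→Pell 3, Norris→Holm 3, Milton→Holm 5, Wirral→Holm 9. Service 22; fixed 12; total 34.
{Calder, Pell}: Tring→Calder 4, Kent→Pell 3, Norris→Calder 4, Milton→Calder 8, Wirral→Calder 3. Service 22; fixed 13; total 35.
{Calder, Holm, Pell}: Tring→Holm 2, Kent→Pell 3, Norris→Holm 3, Milton→Holm 5, Wirral→Calder 3. Service 16; fixed 22; total 38.
{Calder, Holm, Sutton, Pell}: service 16 + fixed 32 = 48
No other subset beats 34.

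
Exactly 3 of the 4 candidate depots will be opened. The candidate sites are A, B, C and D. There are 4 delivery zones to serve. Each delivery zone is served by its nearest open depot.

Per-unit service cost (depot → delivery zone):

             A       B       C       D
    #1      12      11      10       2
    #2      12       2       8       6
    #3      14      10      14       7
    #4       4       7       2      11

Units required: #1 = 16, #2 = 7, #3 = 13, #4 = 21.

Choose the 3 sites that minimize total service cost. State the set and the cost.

Choose B, C and D; total service cost 179.

With exactly 3 open, each delivery zone uses its cheapest among the chosen.
{B, C, D}: #1→D 2·16=32, #2→B 2·7=14, #3→D 7·13=91, #4→C 2·21=42. Service cost 179.
{A, C, D}: service cost 207
{A, B, D}: service cost 221
Among all 4 size-3 choices, {B, C, D} is lowest.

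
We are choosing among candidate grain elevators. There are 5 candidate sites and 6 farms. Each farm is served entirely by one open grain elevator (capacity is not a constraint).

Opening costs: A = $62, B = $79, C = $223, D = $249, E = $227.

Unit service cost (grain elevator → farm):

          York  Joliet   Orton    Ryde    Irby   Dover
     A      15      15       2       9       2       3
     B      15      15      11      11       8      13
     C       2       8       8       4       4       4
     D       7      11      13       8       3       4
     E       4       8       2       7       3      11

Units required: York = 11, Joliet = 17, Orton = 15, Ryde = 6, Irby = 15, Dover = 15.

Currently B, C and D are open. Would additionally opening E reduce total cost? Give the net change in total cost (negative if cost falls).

No — net change +137 (cost rises by 137).

Current service cost with {B, C, D}: 407.
Adding E: each farm re-picks its cheapest; new service cost 317, saving 90.
Extra fixed cost: 227. Net change = 227 − 90 = 137.
(Totals: 958 → 1095.)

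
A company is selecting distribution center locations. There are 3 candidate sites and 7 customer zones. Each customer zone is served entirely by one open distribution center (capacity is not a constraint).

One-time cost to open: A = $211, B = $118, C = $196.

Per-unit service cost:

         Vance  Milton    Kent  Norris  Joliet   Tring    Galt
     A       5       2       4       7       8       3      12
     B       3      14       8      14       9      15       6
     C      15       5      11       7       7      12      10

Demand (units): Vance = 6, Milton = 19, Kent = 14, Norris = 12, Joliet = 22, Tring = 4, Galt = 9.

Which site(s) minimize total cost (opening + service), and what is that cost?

Open A only; minimum total cost 715.

For any fixed open set, each customer zone goes to its cheapest open site; total = fixed + service.
{A}: Vance→A 5·6=30, Milton→A 2·19=38, Kent→A 4·14=56, Norris→A 7·12=84, Joliet→A 8·22=176, Tring→A 3·4=12, Galt→A 12·9=108. Service 504; fixed 211; total 715.
{A, B}: Vance→B 3·6=18, Milton→A 2·19=38, Kent→A 4·14=56, Norris→A 7·12=84, Joliet→A 8·22=176, Tring→A 3·4=12, Galt→B 6·9=54. Service 438; fixed 329; total 767.
{A, C}: service 464 + fixed 407 = 871
{A, B, C}: Vance→B 3·6=18, Milton→A 2·19=38, Kent→A 4·14=56, Norris→A 7·12=84, Joliet→C 7·22=154, Tring→A 3·4=12, Galt→B 6·9=54. Service 416; fixed 525; total 941.
No other subset beats 715.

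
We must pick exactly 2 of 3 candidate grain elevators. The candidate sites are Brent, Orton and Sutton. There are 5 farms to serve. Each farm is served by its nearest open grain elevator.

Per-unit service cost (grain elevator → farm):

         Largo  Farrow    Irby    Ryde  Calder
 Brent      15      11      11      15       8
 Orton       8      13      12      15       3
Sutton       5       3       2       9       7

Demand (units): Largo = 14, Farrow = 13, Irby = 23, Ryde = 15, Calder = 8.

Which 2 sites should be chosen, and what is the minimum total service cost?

Choose Orton and Sutton; total service cost 314.

With exactly 2 open, each farm uses its cheapest among the chosen.
{Orton, Sutton}: Largo→Sutton 5·14=70, Farrow→Sutton 3·13=39, Irby→Sutton 2·23=46, Ryde→Sutton 9·15=135, Calder→Orton 3·8=24. Service cost 314.
{Brent, Sutton}: service cost 346
{Brent, Orton}: service cost 757
Among all 3 size-2 choices, {Orton, Sutton} is lowest.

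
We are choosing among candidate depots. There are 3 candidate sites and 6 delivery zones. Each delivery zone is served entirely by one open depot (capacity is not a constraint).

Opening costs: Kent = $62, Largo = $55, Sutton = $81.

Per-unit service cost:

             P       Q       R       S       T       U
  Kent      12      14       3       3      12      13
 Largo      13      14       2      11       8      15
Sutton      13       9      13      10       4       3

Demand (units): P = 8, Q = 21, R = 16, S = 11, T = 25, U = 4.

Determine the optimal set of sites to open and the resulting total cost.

Open Kent and Sutton; minimum total cost 621.

For any fixed open set, each delivery zone goes to its cheapest open site; total = fixed + service.
{Kent, Sutton}: P→Kent 12·8=96, Q→Sutton 9·21=189, R→Kent 3·16=48, S→Kent 3·11=33, T→Sutton 4·25=100, U→Sutton 3·4=12. Service 478; fixed 143; total 621.
{Kent, Largo, Sutton}: P→Kent 12·8=96, Q→Sutton 9·21=189, R→Largo 2·16=32, S→Kent 3·11=33, T→Sutton 4·25=100, U→Sutton 3·4=12. Service 462; fixed 198; total 660.
{Largo, Sutton}: service 547 + fixed 136 = 683
{Largo}: service 811 + fixed 55 = 866
(All 7 nonempty subsets were checked; Kent and Sutton is lowest.)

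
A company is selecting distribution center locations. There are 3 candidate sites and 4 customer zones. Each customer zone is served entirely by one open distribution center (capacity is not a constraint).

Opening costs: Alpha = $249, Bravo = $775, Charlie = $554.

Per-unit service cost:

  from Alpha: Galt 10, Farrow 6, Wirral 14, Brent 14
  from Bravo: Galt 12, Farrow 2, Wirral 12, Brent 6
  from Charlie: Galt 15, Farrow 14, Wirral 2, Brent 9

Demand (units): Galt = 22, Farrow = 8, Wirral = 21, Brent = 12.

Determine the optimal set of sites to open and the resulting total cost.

Open Alpha only; minimum total cost 979.

For any fixed open set, each customer zone goes to its cheapest open site; total = fixed + service.
{Alpha}: Galt→Alpha 10·22=220, Farrow→Alpha 6·8=48, Wirral→Alpha 14·21=294, Brent→Alpha 14·12=168. Service 730; fixed 249; total 979.
{Charlie}: service 592 + fixed 554 = 1146
{Alpha, Charlie}: Galt→Alpha 10·22=220, Farrow→Alpha 6·8=48, Wirral→Charlie 2·21=42, Brent→Charlie 9·12=108. Service 418; fixed 803; total 1221.
{Alpha, Bravo, Charlie}: Galt→Alpha 10·22=220, Farrow→Bravo 2·8=16, Wirral→Charlie 2·21=42, Brent→Bravo 6·12=72. Service 350; fixed 1578; total 1928.
No other subset beats 979.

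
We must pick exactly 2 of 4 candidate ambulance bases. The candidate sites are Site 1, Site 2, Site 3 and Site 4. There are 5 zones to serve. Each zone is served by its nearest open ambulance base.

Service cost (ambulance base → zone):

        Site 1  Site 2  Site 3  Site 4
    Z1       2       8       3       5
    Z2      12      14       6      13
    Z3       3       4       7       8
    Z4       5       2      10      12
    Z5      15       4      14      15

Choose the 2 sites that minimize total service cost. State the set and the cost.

With exactly 2 open, each zone uses its cheapest among the chosen.
{Site 2, Site 3}: Z1→Site 3 3, Z2→Site 3 6, Z3→Site 2 4, Z4→Site 2 2, Z5→Site 2 4. Service cost 19.
{Site 1, Site 2}: service cost 23
{Site 2, Site 4}: service cost 28
Among all 6 size-2 choices, {Site 2, Site 3} is lowest.

Choose Site 2 and Site 3; total service cost 19.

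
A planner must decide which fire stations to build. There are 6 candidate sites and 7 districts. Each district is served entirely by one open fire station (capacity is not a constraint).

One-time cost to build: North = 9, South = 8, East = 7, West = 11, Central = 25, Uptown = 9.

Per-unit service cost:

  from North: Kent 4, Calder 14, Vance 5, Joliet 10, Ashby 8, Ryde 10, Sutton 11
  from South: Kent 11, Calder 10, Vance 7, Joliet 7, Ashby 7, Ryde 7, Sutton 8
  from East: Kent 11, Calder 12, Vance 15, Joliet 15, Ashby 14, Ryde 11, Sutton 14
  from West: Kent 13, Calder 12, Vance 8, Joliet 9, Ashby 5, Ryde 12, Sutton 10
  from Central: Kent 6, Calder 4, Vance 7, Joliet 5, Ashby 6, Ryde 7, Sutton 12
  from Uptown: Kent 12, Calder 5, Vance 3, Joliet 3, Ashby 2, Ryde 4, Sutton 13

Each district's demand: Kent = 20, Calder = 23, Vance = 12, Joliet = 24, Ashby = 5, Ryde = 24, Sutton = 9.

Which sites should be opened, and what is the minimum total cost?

Open North, South and Uptown; minimum total cost 507.

For any fixed open set, each district goes to its cheapest open site; total = fixed + service.
{North, South, Uptown}: Kent→North 4·20=80, Calder→Uptown 5·23=115, Vance→Uptown 3·12=36, Joliet→Uptown 3·24=72, Ashby→Uptown 2·5=10, Ryde→Uptown 4·24=96, Sutton→South 8·9=72. Service 481; fixed 26; total 507.
{North, South, Central, Uptown}: Kent→North 4·20=80, Calder→Central 4·23=92, Vance→Uptown 3·12=36, Joliet→Uptown 3·24=72, Ashby→Uptown 2·5=10, Ryde→Uptown 4·24=96, Sutton→South 8·9=72. Service 458; fixed 51; total 509.
{North, South, East, Uptown}: service 481 + fixed 33 = 514
{North, South, East, West, Central, Uptown}: Kent→North 4·20=80, Calder→Central 4·23=92, Vance→Uptown 3·12=36, Joliet→Uptown 3·24=72, Ashby→Uptown 2·5=10, Ryde→Uptown 4·24=96, Sutton→South 8·9=72. Service 458; fixed 69; total 527.
No other subset beats 507.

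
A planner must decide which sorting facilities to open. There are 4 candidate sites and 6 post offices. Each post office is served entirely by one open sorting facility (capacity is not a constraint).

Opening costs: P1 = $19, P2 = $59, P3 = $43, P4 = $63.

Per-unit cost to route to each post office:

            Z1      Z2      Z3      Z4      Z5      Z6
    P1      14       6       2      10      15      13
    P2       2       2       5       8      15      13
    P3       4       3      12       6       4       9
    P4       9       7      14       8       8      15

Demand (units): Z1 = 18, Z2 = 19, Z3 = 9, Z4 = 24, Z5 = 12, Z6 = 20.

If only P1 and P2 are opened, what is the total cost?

Total cost: 802

Each post office is assigned to its cheapest site among the open ones.
{P1, P2}: Z1→P2 2·18=36, Z2→P2 2·19=38, Z3→P1 2·9=18, Z4→P2 8·24=192, Z5→P1 15·12=180, Z6→P1 13·20=260. Service 724; fixed 78; total 802.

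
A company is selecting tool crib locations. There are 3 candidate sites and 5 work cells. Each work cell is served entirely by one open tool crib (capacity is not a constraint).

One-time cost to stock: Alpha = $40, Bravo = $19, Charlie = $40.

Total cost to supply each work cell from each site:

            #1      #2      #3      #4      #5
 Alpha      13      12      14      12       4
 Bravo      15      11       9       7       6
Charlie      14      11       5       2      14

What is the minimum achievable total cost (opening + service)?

For any fixed open set, each work cell goes to its cheapest open site; total = fixed + service.
{Bravo}: #1→Bravo 15, #2→Bravo 11, #3→Bravo 9, #4→Bravo 7, #5→Bravo 6. Service 48; fixed 19; total 67.
{Charlie}: service 46 + fixed 40 = 86
{Alpha}: #1→Alpha 13, #2→Alpha 12, #3→Alpha 14, #4→Alpha 12, #5→Alpha 4. Service 55; fixed 40; total 95.
{Alpha, Bravo, Charlie}: service 35 + fixed 99 = 134
No other subset beats 67.

Minimum total cost: 67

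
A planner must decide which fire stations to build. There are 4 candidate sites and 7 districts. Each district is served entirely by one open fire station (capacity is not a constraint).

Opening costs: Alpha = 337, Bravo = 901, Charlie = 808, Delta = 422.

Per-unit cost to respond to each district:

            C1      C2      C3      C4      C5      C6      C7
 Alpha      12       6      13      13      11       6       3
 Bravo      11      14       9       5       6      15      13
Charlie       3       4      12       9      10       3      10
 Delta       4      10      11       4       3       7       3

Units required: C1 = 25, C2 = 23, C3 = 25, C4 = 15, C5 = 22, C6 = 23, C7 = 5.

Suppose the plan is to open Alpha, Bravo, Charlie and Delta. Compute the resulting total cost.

Each district is assigned to its cheapest site among the open ones.
{Alpha, Bravo, Charlie, Delta}: C1→Charlie 3·25=75, C2→Charlie 4·23=92, C3→Bravo 9·25=225, C4→Delta 4·15=60, C5→Delta 3·22=66, C6→Charlie 3·23=69, C7→Alpha 3·5=15. Service 602; fixed 2468; total 3070.

Total cost: 3070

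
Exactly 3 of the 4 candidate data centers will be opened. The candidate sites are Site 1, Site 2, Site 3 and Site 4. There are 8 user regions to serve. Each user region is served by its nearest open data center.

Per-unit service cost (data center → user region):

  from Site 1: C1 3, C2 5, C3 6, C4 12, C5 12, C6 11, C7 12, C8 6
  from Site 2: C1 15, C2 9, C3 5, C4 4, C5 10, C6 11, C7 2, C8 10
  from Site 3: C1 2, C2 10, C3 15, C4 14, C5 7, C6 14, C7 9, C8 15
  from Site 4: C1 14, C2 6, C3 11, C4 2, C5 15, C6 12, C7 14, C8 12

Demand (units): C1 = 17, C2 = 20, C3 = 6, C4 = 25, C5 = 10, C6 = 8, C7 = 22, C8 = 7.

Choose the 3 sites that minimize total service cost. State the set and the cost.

With exactly 3 open, each user region uses its cheapest among the chosen.
{Site 1, Site 2, Site 4}: C1→Site 1 3·17=51, C2→Site 1 5·20=100, C3→Site 2 5·6=30, C4→Site 4 2·25=50, C5→Site 2 10·10=100, C6→Site 1 11·8=88, C7→Site 2 2·22=44, C8→Site 1 6·7=42. Service cost 505.
{Site 2, Site 3, Site 4}: service cost 506
{Site 1, Site 2, Site 3}: service cost 508
Among all 4 size-3 choices, {Site 1, Site 2, Site 4} is lowest.

Choose Site 1, Site 2 and Site 4; total service cost 505.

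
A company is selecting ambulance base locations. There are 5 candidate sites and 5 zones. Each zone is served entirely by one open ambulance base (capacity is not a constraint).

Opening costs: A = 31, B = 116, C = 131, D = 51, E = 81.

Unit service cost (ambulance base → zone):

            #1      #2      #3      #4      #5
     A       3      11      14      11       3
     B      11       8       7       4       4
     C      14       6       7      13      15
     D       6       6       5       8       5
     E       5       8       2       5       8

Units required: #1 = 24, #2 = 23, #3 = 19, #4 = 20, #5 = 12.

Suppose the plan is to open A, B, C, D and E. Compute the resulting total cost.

Total cost: 774

Each zone is assigned to its cheapest site among the open ones.
{A, B, C, D, E}: #1→A 3·24=72, #2→C 6·23=138, #3→E 2·19=38, #4→B 4·20=80, #5→A 3·12=36. Service 364; fixed 410; total 774.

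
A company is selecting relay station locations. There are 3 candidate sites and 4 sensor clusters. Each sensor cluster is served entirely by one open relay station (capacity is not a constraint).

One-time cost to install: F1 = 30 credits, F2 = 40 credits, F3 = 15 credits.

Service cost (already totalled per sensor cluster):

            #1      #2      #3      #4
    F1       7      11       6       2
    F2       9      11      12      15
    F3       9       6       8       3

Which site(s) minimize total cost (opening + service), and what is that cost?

Open F3 only; minimum total cost 41.

For any fixed open set, each sensor cluster goes to its cheapest open site; total = fixed + service.
{F3}: #1→F3 9, #2→F3 6, #3→F3 8, #4→F3 3. Service 26; fixed 15; total 41.
{F1}: #1→F1 7, #2→F1 11, #3→F1 6, #4→F1 2. Service 26; fixed 30; total 56.
{F1, F3}: #1→F1 7, #2→F3 6, #3→F1 6, #4→F1 2. Service 21; fixed 45; total 66.
{F1, F2, F3}: #1→F1 7, #2→F3 6, #3→F1 6, #4→F1 2. Service 21; fixed 85; total 106.
No other subset beats 41.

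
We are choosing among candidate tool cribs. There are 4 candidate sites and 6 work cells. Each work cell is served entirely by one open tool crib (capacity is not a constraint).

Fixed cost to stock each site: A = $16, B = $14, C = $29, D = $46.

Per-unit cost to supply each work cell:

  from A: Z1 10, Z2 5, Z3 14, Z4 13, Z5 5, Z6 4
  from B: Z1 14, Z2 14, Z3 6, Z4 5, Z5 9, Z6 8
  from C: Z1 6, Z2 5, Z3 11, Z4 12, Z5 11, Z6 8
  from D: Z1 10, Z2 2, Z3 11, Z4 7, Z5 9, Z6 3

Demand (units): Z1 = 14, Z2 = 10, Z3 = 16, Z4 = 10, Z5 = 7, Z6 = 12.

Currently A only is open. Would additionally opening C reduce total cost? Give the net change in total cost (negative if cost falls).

Current service cost with {A}: 627.
Adding C: each work cell re-picks its cheapest; new service cost 513, saving 114.
Extra fixed cost: 29. Net change = 29 − 114 = -85.
(Totals: 643 → 558.)

Yes — net change −85 (cost falls by 85).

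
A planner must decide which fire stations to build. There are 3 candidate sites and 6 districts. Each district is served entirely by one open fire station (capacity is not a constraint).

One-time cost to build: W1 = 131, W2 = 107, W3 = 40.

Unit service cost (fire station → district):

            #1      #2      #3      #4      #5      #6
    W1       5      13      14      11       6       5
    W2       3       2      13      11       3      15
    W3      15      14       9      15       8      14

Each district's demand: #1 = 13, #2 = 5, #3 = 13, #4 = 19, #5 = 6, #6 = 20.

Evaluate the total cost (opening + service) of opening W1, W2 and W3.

Each district is assigned to its cheapest site among the open ones.
{W1, W2, W3}: #1→W2 3·13=39, #2→W2 2·5=10, #3→W3 9·13=117, #4→W1 11·19=209, #5→W2 3·6=18, #6→W1 5·20=100. Service 493; fixed 278; total 771.

Total cost: 771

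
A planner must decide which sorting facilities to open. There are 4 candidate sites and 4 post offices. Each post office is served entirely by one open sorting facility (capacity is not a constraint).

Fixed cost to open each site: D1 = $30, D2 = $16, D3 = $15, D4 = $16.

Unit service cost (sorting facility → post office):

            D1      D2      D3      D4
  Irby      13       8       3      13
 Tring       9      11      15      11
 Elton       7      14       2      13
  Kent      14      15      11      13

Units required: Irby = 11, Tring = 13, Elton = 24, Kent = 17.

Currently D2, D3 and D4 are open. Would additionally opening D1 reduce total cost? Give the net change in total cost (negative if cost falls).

No — net change +4 (cost rises by 4).

Current service cost with {D2, D3, D4}: 411.
Adding D1: each post office re-picks its cheapest; new service cost 385, saving 26.
Extra fixed cost: 30. Net change = 30 − 26 = 4.
(Totals: 458 → 462.)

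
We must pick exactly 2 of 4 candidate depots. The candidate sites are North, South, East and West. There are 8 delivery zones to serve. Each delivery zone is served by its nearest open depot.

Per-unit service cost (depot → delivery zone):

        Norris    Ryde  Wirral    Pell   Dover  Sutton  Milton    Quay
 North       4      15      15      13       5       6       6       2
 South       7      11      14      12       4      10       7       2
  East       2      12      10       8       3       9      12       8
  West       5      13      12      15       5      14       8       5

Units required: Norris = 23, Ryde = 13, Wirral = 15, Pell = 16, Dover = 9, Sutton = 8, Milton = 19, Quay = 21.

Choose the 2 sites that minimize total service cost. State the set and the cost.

Choose North and East; total service cost 711.

With exactly 2 open, each delivery zone uses its cheapest among the chosen.
{North, East}: Norris→East 2·23=46, Ryde→East 12·13=156, Wirral→East 10·15=150, Pell→East 8·16=128, Dover→East 3·9=27, Sutton→North 6·8=48, Milton→North 6·19=114, Quay→North 2·21=42. Service cost 711.
{South, East}: service cost 741
{East, West}: service cost 836
Among all 6 size-2 choices, {North, East} is lowest.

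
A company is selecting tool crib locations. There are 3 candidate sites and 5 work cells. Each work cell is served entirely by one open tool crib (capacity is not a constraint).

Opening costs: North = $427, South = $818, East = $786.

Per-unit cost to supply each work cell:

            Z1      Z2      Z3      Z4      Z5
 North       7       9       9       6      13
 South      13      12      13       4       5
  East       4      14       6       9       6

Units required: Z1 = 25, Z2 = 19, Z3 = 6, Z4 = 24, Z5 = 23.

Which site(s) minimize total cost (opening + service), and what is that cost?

For any fixed open set, each work cell goes to its cheapest open site; total = fixed + service.
{North}: Z1→North 7·25=175, Z2→North 9·19=171, Z3→North 9·6=54, Z4→North 6·24=144, Z5→North 13·23=299. Service 843; fixed 427; total 1270.
{East}: Z1→East 4·25=100, Z2→East 14·19=266, Z3→East 6·6=36, Z4→East 9·24=216, Z5→East 6·23=138. Service 756; fixed 786; total 1542.
{South}: Z1→South 13·25=325, Z2→South 12·19=228, Z3→South 13·6=78, Z4→South 4·24=96, Z5→South 5·23=115. Service 842; fixed 818; total 1660.
{North, South, East}: service 518 + fixed 2031 = 2549
No other subset beats 1270.

Open North only; minimum total cost 1270.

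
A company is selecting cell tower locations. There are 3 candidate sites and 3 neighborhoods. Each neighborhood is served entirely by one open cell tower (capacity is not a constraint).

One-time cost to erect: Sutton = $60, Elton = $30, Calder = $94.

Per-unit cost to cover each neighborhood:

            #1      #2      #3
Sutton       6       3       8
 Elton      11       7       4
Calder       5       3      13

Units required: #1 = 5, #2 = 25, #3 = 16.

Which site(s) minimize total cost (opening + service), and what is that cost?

Open Sutton and Elton; minimum total cost 259.

For any fixed open set, each neighborhood goes to its cheapest open site; total = fixed + service.
{Sutton, Elton}: #1→Sutton 6·5=30, #2→Sutton 3·25=75, #3→Elton 4·16=64. Service 169; fixed 90; total 259.
{Elton, Calder}: service 164 + fixed 124 = 288
{Sutton}: service 233 + fixed 60 = 293
{Sutton, Elton, Calder}: service 164 + fixed 184 = 348
No other subset beats 259.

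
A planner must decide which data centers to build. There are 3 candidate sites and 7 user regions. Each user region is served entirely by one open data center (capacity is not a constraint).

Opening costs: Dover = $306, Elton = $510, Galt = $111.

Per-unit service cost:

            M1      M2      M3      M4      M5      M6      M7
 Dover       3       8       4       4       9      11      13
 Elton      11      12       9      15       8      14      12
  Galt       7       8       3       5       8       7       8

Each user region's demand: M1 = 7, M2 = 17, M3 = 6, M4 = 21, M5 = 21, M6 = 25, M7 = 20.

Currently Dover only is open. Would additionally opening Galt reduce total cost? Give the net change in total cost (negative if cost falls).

Current service cost with {Dover}: 989.
Adding Galt: each user region re-picks its cheapest; new service cost 762, saving 227.
Extra fixed cost: 111. Net change = 111 − 227 = -116.
(Totals: 1295 → 1179.)

Yes — net change −116 (cost falls by 116).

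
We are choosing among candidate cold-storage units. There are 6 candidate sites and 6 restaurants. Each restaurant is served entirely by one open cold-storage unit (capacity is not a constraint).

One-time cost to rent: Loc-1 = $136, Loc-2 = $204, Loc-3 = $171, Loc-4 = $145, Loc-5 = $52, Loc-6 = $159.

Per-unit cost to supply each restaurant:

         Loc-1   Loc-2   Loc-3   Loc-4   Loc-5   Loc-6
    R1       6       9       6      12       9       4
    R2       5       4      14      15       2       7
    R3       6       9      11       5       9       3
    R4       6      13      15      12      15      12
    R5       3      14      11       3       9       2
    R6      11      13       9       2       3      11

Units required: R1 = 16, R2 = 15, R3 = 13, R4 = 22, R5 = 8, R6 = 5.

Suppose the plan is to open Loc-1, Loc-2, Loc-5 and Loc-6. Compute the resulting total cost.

Total cost: 847

Each restaurant is assigned to its cheapest site among the open ones.
{Loc-1, Loc-2, Loc-5, Loc-6}: R1→Loc-6 4·16=64, R2→Loc-5 2·15=30, R3→Loc-6 3·13=39, R4→Loc-1 6·22=132, R5→Loc-6 2·8=16, R6→Loc-5 3·5=15. Service 296; fixed 551; total 847.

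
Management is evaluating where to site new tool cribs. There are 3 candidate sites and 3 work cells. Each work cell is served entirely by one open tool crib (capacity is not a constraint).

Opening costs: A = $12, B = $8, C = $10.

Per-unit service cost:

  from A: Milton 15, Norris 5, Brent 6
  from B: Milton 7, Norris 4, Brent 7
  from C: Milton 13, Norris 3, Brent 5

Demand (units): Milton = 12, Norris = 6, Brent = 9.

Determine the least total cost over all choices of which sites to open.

Minimum total cost: 165

For any fixed open set, each work cell goes to its cheapest open site; total = fixed + service.
{B, C}: Milton→B 7·12=84, Norris→C 3·6=18, Brent→C 5·9=45. Service 147; fixed 18; total 165.
{A, B, C}: service 147 + fixed 30 = 177
{B}: Milton→B 7·12=84, Norris→B 4·6=24, Brent→B 7·9=63. Service 171; fixed 8; total 179.
(All 7 nonempty subsets were checked; B and C is lowest.)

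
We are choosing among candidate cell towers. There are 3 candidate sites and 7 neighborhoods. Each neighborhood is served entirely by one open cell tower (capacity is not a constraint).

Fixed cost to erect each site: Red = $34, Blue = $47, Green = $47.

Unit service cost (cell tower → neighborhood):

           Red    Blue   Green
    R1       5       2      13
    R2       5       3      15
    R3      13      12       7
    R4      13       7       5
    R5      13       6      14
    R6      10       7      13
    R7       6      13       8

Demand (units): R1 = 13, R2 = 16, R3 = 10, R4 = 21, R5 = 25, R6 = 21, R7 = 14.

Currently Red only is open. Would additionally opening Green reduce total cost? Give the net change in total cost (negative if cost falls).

Yes — net change −181 (cost falls by 181).

Current service cost with {Red}: 1167.
Adding Green: each neighborhood re-picks its cheapest; new service cost 939, saving 228.
Extra fixed cost: 47. Net change = 47 − 228 = -181.
(Totals: 1201 → 1020.)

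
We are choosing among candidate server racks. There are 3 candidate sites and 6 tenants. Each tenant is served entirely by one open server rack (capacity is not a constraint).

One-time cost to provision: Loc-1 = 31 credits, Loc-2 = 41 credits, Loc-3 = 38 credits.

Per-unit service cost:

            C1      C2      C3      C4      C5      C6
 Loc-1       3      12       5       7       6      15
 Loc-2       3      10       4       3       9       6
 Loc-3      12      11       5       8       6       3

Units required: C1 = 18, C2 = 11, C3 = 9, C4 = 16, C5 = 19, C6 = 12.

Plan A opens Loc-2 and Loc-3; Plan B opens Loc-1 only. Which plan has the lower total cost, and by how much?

Plan A: {Loc-2, Loc-3}: C1→Loc-2 3·18=54, C2→Loc-2 10·11=110, C3→Loc-2 4·9=36, C4→Loc-2 3·16=48, C5→Loc-3 6·19=114, C6→Loc-3 3·12=36. Service 398; fixed 79; total 477.
Plan B: {Loc-1}: C1→Loc-1 3·18=54, C2→Loc-1 12·11=132, C3→Loc-1 5·9=45, C4→Loc-1 7·16=112, C5→Loc-1 6·19=114, C6→Loc-1 15·12=180. Service 637; fixed 31; total 668.
Difference: |477 − 668| = 191.

Plan A is cheaper by 191.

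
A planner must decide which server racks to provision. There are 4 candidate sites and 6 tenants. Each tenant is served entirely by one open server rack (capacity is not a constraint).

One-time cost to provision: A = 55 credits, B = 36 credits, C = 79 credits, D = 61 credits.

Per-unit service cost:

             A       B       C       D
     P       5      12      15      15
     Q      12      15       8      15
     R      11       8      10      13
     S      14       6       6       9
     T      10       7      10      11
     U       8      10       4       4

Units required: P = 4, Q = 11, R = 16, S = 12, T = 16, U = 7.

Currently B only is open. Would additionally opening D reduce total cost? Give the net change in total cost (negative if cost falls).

No — net change +19 (cost rises by 19).

Current service cost with {B}: 595.
Adding D: each tenant re-picks its cheapest; new service cost 553, saving 42.
Extra fixed cost: 61. Net change = 61 − 42 = 19.
(Totals: 631 → 650.)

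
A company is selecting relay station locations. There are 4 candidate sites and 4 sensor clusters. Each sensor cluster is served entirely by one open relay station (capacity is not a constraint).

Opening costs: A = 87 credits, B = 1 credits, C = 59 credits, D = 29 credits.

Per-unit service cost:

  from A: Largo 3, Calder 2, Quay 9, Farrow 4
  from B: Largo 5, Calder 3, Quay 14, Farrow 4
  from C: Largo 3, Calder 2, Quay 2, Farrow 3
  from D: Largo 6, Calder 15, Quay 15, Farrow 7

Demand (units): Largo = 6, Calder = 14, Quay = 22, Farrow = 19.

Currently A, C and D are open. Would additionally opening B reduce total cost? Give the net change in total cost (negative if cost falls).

No — net change +1 (cost rises by 1).

Current service cost with {A, C, D}: 147.
Adding B: each sensor cluster re-picks its cheapest; new service cost 147, saving 0.
Extra fixed cost: 1. Net change = 1 − 0 = 1.
(Totals: 322 → 323.)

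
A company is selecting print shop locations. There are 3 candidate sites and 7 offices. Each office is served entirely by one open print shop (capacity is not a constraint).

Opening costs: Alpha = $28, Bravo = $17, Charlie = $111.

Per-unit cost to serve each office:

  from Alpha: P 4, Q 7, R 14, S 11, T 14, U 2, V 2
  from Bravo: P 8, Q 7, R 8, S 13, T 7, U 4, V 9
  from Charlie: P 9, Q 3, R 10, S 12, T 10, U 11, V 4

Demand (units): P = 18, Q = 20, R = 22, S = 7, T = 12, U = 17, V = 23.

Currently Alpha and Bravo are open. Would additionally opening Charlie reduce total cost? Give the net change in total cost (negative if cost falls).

No — net change +31 (cost rises by 31).

Current service cost with {Alpha, Bravo}: 629.
Adding Charlie: each office re-picks its cheapest; new service cost 549, saving 80.
Extra fixed cost: 111. Net change = 111 − 80 = 31.
(Totals: 674 → 705.)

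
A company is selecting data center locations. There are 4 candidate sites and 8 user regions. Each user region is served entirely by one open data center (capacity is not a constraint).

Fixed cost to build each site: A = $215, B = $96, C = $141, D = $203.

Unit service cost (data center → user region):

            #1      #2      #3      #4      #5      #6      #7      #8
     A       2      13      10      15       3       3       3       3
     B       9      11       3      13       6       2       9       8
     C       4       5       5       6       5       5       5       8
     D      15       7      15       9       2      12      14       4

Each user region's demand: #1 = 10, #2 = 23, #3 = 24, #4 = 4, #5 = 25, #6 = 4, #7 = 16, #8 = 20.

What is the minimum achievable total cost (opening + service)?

For any fixed open set, each user region goes to its cheapest open site; total = fixed + service.
{C}: #1→C 4·10=40, #2→C 5·23=115, #3→C 5·24=120, #4→C 6·4=24, #5→C 5·25=125, #6→C 5·4=20, #7→C 5·16=80, #8→C 8·20=160. Service 684; fixed 141; total 825.
{A, C}: service 474 + fixed 356 = 830
{B, C}: service 624 + fixed 237 = 861
{A, B, C, D}: #1→A 2·10=20, #2→C 5·23=115, #3→B 3·24=72, #4→C 6·4=24, #5→D 2·25=50, #6→B 2·4=8, #7→A 3·16=48, #8→A 3·20=60. Service 397; fixed 655; total 1052.
(All 15 nonempty subsets were checked; C only is lowest.)

Minimum total cost: 825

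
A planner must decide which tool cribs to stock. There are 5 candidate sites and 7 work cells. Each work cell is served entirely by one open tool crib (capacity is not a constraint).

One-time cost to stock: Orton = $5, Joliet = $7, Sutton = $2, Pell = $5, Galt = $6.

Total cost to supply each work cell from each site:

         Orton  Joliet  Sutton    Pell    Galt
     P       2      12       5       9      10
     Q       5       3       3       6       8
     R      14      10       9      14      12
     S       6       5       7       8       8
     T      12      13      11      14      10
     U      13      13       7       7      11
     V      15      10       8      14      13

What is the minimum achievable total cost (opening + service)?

For any fixed open set, each work cell goes to its cheapest open site; total = fixed + service.
{Sutton}: P→Sutton 5, Q→Sutton 3, R→Sutton 9, S→Sutton 7, T→Sutton 11, U→Sutton 7, V→Sutton 8. Service 50; fixed 2; total 52.
{Orton, Sutton}: service 46 + fixed 7 = 53
{Joliet, Sutton}: P→Sutton 5, Q→Joliet 3, R→Sutton 9, S→Joliet 5, T→Sutton 11, U→Sutton 7, V→Sutton 8. Service 48; fixed 9; total 57.
{Orton, Joliet, Sutton, Pell, Galt}: service 44 + fixed 25 = 69
No other subset beats 52.

Minimum total cost: 52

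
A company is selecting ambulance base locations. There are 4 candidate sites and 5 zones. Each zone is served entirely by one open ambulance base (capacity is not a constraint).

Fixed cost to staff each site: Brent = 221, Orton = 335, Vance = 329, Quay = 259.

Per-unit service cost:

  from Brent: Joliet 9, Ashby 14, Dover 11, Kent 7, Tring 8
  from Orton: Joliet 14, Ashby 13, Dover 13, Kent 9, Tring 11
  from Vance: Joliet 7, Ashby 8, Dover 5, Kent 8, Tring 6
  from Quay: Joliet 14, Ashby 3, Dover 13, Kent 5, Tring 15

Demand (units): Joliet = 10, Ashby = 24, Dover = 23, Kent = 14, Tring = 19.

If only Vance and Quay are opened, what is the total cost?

Total cost: 1029

Each zone is assigned to its cheapest site among the open ones.
{Vance, Quay}: Joliet→Vance 7·10=70, Ashby→Quay 3·24=72, Dover→Vance 5·23=115, Kent→Quay 5·14=70, Tring→Vance 6·19=114. Service 441; fixed 588; total 1029.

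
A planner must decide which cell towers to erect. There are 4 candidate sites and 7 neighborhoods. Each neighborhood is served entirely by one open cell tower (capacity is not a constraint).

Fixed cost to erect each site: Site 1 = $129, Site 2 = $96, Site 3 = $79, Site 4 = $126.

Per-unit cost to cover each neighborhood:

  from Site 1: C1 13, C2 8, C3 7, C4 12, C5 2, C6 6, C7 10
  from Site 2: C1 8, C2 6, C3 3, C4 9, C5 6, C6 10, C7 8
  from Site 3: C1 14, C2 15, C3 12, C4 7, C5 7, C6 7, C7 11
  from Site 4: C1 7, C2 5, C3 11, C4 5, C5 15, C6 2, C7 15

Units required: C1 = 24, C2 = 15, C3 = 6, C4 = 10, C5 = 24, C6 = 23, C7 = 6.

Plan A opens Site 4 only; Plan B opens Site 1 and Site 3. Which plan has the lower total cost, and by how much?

Plan A: {Site 4}: C1→Site 4 7·24=168, C2→Site 4 5·15=75, C3→Site 4 11·6=66, C4→Site 4 5·10=50, C5→Site 4 15·24=360, C6→Site 4 2·23=46, C7→Site 4 15·6=90. Service 855; fixed 126; total 981.
Plan B: {Site 1, Site 3}: C1→Site 1 13·24=312, C2→Site 1 8·15=120, C3→Site 1 7·6=42, C4→Site 3 7·10=70, C5→Site 1 2·24=48, C6→Site 1 6·23=138, C7→Site 1 10·6=60. Service 790; fixed 208; total 998.
Difference: |981 − 998| = 17.

Plan A is cheaper by 17.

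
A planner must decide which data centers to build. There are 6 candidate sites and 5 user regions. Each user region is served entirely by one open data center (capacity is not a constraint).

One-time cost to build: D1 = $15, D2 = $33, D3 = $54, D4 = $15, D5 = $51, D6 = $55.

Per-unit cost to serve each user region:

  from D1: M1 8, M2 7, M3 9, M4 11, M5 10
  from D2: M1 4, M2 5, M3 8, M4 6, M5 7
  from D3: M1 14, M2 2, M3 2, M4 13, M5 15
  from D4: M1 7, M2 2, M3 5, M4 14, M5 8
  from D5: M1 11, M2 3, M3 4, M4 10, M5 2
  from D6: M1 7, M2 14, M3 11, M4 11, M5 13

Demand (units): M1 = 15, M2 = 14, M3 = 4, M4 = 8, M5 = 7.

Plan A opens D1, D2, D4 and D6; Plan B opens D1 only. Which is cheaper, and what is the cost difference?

Plan A is cheaper by 104.

Plan A: {D1, D2, D4, D6}: M1→D2 4·15=60, M2→D4 2·14=28, M3→D4 5·4=20, M4→D2 6·8=48, M5→D2 7·7=49. Service 205; fixed 118; total 323.
Plan B: {D1}: M1→D1 8·15=120, M2→D1 7·14=98, M3→D1 9·4=36, M4→D1 11·8=88, M5→D1 10·7=70. Service 412; fixed 15; total 427.
Difference: |323 − 427| = 104.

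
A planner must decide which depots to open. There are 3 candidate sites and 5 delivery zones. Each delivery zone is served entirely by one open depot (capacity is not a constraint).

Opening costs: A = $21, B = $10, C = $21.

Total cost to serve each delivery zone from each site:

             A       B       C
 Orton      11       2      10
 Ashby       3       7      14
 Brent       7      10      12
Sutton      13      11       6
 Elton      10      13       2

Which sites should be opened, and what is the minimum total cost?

Open B only; minimum total cost 53.

For any fixed open set, each delivery zone goes to its cheapest open site; total = fixed + service.
{B}: Orton→B 2, Ashby→B 7, Brent→B 10, Sutton→B 11, Elton→B 13. Service 43; fixed 10; total 53.
{B, C}: service 27 + fixed 31 = 58
{A, B}: service 33 + fixed 31 = 64
{A, B, C}: Orton→B 2, Ashby→A 3, Brent→A 7, Sutton→C 6, Elton→C 2. Service 20; fixed 52; total 72.
No other subset beats 53.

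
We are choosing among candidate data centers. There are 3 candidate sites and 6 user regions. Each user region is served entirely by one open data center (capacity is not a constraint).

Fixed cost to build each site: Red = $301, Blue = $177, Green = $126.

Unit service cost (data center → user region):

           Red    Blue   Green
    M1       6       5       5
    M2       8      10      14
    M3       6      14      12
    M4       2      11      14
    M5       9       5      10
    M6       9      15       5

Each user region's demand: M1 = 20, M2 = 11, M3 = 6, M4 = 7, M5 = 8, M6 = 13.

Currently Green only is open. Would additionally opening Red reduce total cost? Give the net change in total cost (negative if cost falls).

Current service cost with {Green}: 569.
Adding Red: each user region re-picks its cheapest; new service cost 375, saving 194.
Extra fixed cost: 301. Net change = 301 − 194 = 107.
(Totals: 695 → 802.)

No — net change +107 (cost rises by 107).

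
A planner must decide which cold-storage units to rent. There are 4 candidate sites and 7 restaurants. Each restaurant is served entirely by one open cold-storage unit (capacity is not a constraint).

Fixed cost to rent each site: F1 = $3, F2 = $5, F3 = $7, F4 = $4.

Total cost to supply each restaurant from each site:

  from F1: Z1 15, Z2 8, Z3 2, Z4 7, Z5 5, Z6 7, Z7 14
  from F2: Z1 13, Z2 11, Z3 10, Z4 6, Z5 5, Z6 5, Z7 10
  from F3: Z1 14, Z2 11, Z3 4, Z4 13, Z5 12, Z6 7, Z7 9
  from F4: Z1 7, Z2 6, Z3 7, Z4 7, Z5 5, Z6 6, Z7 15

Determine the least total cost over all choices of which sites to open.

Minimum total cost: 53

For any fixed open set, each restaurant goes to its cheapest open site; total = fixed + service.
{F1, F2, F4}: Z1→F4 7, Z2→F4 6, Z3→F1 2, Z4→F2 6, Z5→F1 5, Z6→F2 5, Z7→F2 10. Service 41; fixed 12; total 53.
{F1, F4}: service 47 + fixed 7 = 54
{F2, F4}: service 46 + fixed 9 = 55
{F1, F2, F3, F4}: Z1→F4 7, Z2→F4 6, Z3→F1 2, Z4→F2 6, Z5→F1 5, Z6→F2 5, Z7→F3 9. Service 40; fixed 19; total 59.
No other subset beats 53.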